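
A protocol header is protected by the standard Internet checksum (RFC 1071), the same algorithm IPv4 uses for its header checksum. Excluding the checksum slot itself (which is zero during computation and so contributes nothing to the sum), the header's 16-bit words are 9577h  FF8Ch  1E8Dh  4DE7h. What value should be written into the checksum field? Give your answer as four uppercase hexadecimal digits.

FE86

One's-complement addition (fold any carry out of bit 15 back into bit 0):
  0x9577 + 0xFF8C = 0x19503 → wrap carry → 0x9504
  0x9504 + 0x1E8D = 0x0B391
  0xB391 + 0x4DE7 = 0x10178 → wrap carry → 0x0179
One's-complement sum = 0x0179.
Checksum = ~0x0179 & 0xFFFF = 0xFE86.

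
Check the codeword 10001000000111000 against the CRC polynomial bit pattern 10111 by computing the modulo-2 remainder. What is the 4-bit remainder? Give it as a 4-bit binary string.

1011

Modulo-2 division of 10001000000111000 by 10111:
  pos 0: 10001 XOR 10111 = 00110
  pos 2: 11000 XOR 10111 = 01111
  pos 3: 11110 XOR 10111 = 01001
  pos 4: 10010 XOR 10111 = 00101
  pos 6: 10100 XOR 10111 = 00011
  pos 9: 11111 XOR 10111 = 01000
  pos 10: 10000 XOR 10111 = 00111
  pos 12: 11100 XOR 10111 = 01011
Remainder = 1011 (nonzero — an error is detected).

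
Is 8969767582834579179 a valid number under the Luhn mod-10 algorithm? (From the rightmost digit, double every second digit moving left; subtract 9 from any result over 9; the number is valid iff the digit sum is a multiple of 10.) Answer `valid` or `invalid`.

invalid

From the right, keep odd positions and double even positions (subtract 9 from any doubled value over 9):
  doubled (positions 2,4,...): 5 9 1 6 4 1 3 9 9 → sum 47
  kept (positions 1,3,...): 9 1 7 4 8 8 7 7 6 8 → sum 65
Total = 112.
112 mod 10 = 2, so the number is invalid.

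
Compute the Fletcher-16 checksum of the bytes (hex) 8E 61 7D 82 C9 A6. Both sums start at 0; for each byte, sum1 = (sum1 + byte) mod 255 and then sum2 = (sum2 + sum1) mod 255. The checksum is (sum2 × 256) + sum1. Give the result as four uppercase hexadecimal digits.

Running sums (mod 255):
  after byte 0 (8E): sum1=142, sum2=142
  after byte 1 (61): sum1=239, sum2=126
  after byte 2 (7D): sum1=109, sum2=235
  after byte 3 (82): sum1=239, sum2=219
  after byte 4 (C9): sum1=185, sum2=149
  after byte 5 (A6): sum1=96, sum2=245
Checksum = sum2·256 + sum1 = 245·256 + 96 = 62816 = 0xF560.

F560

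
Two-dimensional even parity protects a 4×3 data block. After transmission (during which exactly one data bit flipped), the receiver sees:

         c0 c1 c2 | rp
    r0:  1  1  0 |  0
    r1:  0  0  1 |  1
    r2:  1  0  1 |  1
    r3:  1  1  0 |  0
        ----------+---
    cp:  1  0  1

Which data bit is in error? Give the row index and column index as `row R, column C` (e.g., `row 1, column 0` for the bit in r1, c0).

row 2, column 2

Recompute each row's even parity and compare to rp:
  r0: data parity 0, sent rp 0 → ok
  r1: data parity 1, sent rp 1 → ok
  r2: data parity 0, sent rp 1 → mismatch
  r3: data parity 0, sent rp 0 → ok
Recompute each column's even parity and compare to cp:
  c0: data parity 1, sent cp 1 → ok
  c1: data parity 0, sent cp 0 → ok
  c2: data parity 0, sent cp 1 → mismatch
Exactly one row (r2) and one column (c2) fail → the flipped bit is at their intersection.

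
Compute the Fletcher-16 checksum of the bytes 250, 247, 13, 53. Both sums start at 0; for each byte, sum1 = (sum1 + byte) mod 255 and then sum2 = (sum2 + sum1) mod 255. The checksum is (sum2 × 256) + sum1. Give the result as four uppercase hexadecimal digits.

2335

Running sums (mod 255):
  after byte 0 (250): sum1=250, sum2=250
  after byte 1 (247): sum1=242, sum2=237
  after byte 2 (13): sum1=0, sum2=237
  after byte 3 (53): sum1=53, sum2=35
Checksum = sum2·256 + sum1 = 35·256 + 53 = 9013 = 0x2335.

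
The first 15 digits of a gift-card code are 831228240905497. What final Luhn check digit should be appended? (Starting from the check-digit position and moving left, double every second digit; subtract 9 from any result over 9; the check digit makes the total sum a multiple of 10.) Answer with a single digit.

Partial digits right→left: 7 9 4 5 0 9 0 4 2 8 2 2 1 3 8
Double every second digit counting from the check-digit position (so the 1st, 3rd, 5th, ... of the partial from the right).
  doubled (with −9 where >9): 5 8 0 0 4 4 2 7 → sum 30
  kept as-is: 9 5 9 4 8 2 3 → sum 40
Total = 30 + 40 = 70.
Check digit = (10 − (70 mod 10)) mod 10 = 0.

0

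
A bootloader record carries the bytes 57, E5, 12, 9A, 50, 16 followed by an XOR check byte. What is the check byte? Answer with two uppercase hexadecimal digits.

7C

XOR the bytes together:
  start with 0x57
  0x57 ⊕ 0xE5 = 0xB2
  0xB2 ⊕ 0x12 = 0xA0
  0xA0 ⊕ 0x9A = 0x3A
  0x3A ⊕ 0x50 = 0x6A
  0x6A ⊕ 0x16 = 0x7C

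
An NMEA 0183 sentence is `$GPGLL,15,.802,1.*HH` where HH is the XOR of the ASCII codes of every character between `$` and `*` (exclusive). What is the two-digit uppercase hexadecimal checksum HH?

73

XOR the ASCII codes of the payload characters:
  'G' = 0x47 → acc = 0x47
  'P' = 0x50 → acc = 0x17
  'G' = 0x47 → acc = 0x50
  'L' = 0x4C → acc = 0x1C
  'L' = 0x4C → acc = 0x50
  ',' = 0x2C → acc = 0x7C
  '1' = 0x31 → acc = 0x4D
  '5' = 0x35 → acc = 0x78
  ',' = 0x2C → acc = 0x54
  '.' = 0x2E → acc = 0x7A
  '8' = 0x38 → acc = 0x42
  '0' = 0x30 → acc = 0x72
  '2' = 0x32 → acc = 0x40
  ',' = 0x2C → acc = 0x6C
  '1' = 0x31 → acc = 0x5D
  '.' = 0x2E → acc = 0x73
Checksum = 0x73.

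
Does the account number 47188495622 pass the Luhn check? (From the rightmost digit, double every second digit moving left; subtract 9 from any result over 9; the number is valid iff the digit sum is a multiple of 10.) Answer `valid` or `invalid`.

From the right, keep odd positions and double even positions (subtract 9 from any doubled value over 9):
  doubled (positions 2,4,...): 4 1 8 7 5 → sum 25
  kept (positions 1,3,...): 2 6 9 8 1 4 → sum 30
Total = 55.
55 mod 10 = 5, so the number is invalid.

invalid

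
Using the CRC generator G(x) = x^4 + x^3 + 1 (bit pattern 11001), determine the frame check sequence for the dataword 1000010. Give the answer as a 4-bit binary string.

0001

Append 4 zeros: 10000100000. Divide by 11001 (XOR where the leading bit is 1):
  pos 0: 10000 XOR 11001 = 01001
  pos 1: 10011 XOR 11001 = 01010
  pos 2: 10100 XOR 11001 = 01101
  pos 3: 11010 XOR 11001 = 00011
  pos 6: 11000 XOR 11001 = 00001
Remainder (last 4 bits) = 0001. This is the CRC / FCS.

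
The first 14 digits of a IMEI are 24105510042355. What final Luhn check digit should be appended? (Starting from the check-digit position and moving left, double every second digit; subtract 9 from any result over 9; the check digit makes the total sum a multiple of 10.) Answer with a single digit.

Partial digits right→left: 5 5 3 2 4 0 0 1 5 5 0 1 4 2
Double every second digit counting from the check-digit position (so the 1st, 3rd, 5th, ... of the partial from the right).
  doubled (with −9 where >9): 1 6 8 0 1 0 8 → sum 24
  kept as-is: 5 2 0 1 5 1 2 → sum 16
Total = 24 + 16 = 40.
Check digit = (10 − (40 mod 10)) mod 10 = 0.

0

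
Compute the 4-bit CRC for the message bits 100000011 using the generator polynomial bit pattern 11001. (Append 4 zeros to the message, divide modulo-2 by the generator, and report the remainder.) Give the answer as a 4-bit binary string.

Append 4 zeros: 1000000110000. Divide by 11001 (XOR where the leading bit is 1):
  pos 0: 10000 XOR 11001 = 01001
  pos 1: 10010 XOR 11001 = 01011
  pos 2: 10110 XOR 11001 = 01111
  pos 3: 11111 XOR 11001 = 00110
  pos 5: 11010 XOR 11001 = 00011
  pos 8: 11000 XOR 11001 = 00001
Remainder (last 4 bits) = 0001. This is the CRC / FCS.

0001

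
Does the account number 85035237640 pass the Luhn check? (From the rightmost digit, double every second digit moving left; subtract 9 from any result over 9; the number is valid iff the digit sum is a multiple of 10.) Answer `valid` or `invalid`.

From the right, keep odd positions and double even positions (subtract 9 from any doubled value over 9):
  doubled (positions 2,4,...): 8 5 4 6 1 → sum 24
  kept (positions 1,3,...): 0 6 3 5 0 8 → sum 22
Total = 46.
46 mod 10 = 6, so the number is invalid.

invalid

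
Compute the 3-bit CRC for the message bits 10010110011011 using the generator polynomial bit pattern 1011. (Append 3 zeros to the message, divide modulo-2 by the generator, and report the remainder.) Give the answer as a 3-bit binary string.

Append 3 zeros: 10010110011011000. Divide by 1011 (XOR where the leading bit is 1):
  pos 0: 1001 XOR 1011 = 0010
  pos 2: 1001 XOR 1011 = 0010
  pos 4: 1010 XOR 1011 = 0001
  pos 7: 1011 XOR 1011 = 0000
  pos 12: 1100 XOR 1011 = 0111
  pos 13: 1110 XOR 1011 = 0101
Remainder (last 3 bits) = 101. This is the CRC / FCS.

101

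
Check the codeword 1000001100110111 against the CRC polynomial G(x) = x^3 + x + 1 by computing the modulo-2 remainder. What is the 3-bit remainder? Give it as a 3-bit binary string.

010

Modulo-2 division of 1000001100110111 by 1011:
  pos 0: 1000 XOR 1011 = 0011
  pos 2: 1100 XOR 1011 = 0111
  pos 3: 1111 XOR 1011 = 0100
  pos 4: 1001 XOR 1011 = 0010
  pos 6: 1000 XOR 1011 = 0011
  pos 8: 1111 XOR 1011 = 0100
  pos 9: 1000 XOR 1011 = 0011
  pos 11: 1111 XOR 1011 = 0100
  pos 12: 1001 XOR 1011 = 0010
Remainder = 010 (nonzero — an error is detected).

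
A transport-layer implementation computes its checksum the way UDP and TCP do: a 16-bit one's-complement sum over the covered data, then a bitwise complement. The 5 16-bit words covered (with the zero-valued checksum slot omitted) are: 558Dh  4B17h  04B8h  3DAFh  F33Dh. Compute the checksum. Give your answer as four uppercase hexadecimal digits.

29B6

One's-complement addition (fold any carry out of bit 15 back into bit 0):
  0x558D + 0x4B17 = 0x0A0A4
  0xA0A4 + 0x04B8 = 0x0A55C
  0xA55C + 0x3DAF = 0x0E30B
  0xE30B + 0xF33D = 0x1D648 → wrap carry → 0xD649
One's-complement sum = 0xD649.
Checksum = ~0xD649 & 0xFFFF = 0x29B6.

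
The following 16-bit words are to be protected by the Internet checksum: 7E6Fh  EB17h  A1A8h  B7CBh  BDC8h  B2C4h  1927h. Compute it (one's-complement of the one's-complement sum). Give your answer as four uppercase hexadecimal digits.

B34F

One's-complement addition (fold any carry out of bit 15 back into bit 0):
  0x7E6F + 0xEB17 = 0x16986 → wrap carry → 0x6987
  0x6987 + 0xA1A8 = 0x10B2F → wrap carry → 0x0B30
  0x0B30 + 0xB7CB = 0x0C2FB
  0xC2FB + 0xBDC8 = 0x180C3 → wrap carry → 0x80C4
  0x80C4 + 0xB2C4 = 0x13388 → wrap carry → 0x3389
  0x3389 + 0x1927 = 0x04CB0
One's-complement sum = 0x4CB0.
Checksum = ~0x4CB0 & 0xFFFF = 0xB34F.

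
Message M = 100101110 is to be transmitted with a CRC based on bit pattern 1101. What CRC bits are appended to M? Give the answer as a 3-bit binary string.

Append 3 zeros: 100101110000. Divide by 1101 (XOR where the leading bit is 1):
  pos 0: 1001 XOR 1101 = 0100
  pos 1: 1000 XOR 1101 = 0101
  pos 2: 1011 XOR 1101 = 0110
  pos 3: 1101 XOR 1101 = 0000
  pos 7: 1000 XOR 1101 = 0101
  pos 8: 1010 XOR 1101 = 0111
Remainder (last 3 bits) = 111. This is the CRC / FCS.

111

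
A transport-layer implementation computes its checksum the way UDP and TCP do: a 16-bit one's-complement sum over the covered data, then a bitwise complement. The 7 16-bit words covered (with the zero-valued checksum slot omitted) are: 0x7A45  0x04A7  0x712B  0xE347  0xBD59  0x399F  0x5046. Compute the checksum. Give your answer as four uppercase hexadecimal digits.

One's-complement addition (fold any carry out of bit 15 back into bit 0):
  0x7A45 + 0x04A7 = 0x07EEC
  0x7EEC + 0x712B = 0x0F017
  0xF017 + 0xE347 = 0x1D35E → wrap carry → 0xD35F
  0xD35F + 0xBD59 = 0x190B8 → wrap carry → 0x90B9
  0x90B9 + 0x399F = 0x0CA58
  0xCA58 + 0x5046 = 0x11A9E → wrap carry → 0x1A9F
One's-complement sum = 0x1A9F.
Checksum = ~0x1A9F & 0xFFFF = 0xE560.

E560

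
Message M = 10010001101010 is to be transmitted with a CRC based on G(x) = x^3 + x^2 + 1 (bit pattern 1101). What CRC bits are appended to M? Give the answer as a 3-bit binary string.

101

Append 3 zeros: 10010001101010000. Divide by 1101 (XOR where the leading bit is 1):
  pos 0: 1001 XOR 1101 = 0100
  pos 1: 1000 XOR 1101 = 0101
  pos 2: 1010 XOR 1101 = 0111
  pos 3: 1110 XOR 1101 = 0011
  pos 5: 1111 XOR 1101 = 0010
  pos 7: 1001 XOR 1101 = 0100
  pos 8: 1000 XOR 1101 = 0101
  pos 9: 1011 XOR 1101 = 0110
  pos 10: 1100 XOR 1101 = 0001
  pos 13: 1000 XOR 1101 = 0101
Remainder (last 3 bits) = 101. This is the CRC / FCS.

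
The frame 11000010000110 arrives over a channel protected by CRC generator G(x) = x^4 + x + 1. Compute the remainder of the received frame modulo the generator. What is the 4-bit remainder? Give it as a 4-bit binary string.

1111

Modulo-2 division of 11000010000110 by 10011:
  pos 0: 11000 XOR 10011 = 01011
  pos 1: 10110 XOR 10011 = 00101
  pos 3: 10110 XOR 10011 = 00101
  pos 5: 10100 XOR 10011 = 00111
  pos 7: 11101 XOR 10011 = 01110
  pos 8: 11101 XOR 10011 = 01110
  pos 9: 11100 XOR 10011 = 01111
Remainder = 1111 (nonzero — an error is detected).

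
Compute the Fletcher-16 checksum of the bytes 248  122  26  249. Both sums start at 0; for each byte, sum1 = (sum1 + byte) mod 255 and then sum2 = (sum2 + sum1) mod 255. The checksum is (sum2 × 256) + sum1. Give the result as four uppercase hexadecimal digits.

Running sums (mod 255):
  after byte 0 (248): sum1=248, sum2=248
  after byte 1 (122): sum1=115, sum2=108
  after byte 2 (26): sum1=141, sum2=249
  after byte 3 (249): sum1=135, sum2=129
Checksum = sum2·256 + sum1 = 129·256 + 135 = 33159 = 0x8187.

8187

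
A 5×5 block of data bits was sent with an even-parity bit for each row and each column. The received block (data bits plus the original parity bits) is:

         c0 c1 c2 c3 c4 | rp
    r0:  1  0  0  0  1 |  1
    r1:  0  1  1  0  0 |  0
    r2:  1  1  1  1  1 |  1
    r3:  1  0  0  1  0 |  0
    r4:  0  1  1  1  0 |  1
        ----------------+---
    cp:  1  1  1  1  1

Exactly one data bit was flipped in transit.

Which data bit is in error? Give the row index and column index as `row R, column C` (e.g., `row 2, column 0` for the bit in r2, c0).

Recompute each row's even parity and compare to rp:
  r0: data parity 0, sent rp 1 → mismatch
  r1: data parity 0, sent rp 0 → ok
  r2: data parity 1, sent rp 1 → ok
  r3: data parity 0, sent rp 0 → ok
  r4: data parity 1, sent rp 1 → ok
Recompute each column's even parity and compare to cp:
  c0: data parity 1, sent cp 1 → ok
  c1: data parity 1, sent cp 1 → ok
  c2: data parity 1, sent cp 1 → ok
  c3: data parity 1, sent cp 1 → ok
  c4: data parity 0, sent cp 1 → mismatch
Exactly one row (r0) and one column (c4) fail → the flipped bit is at their intersection.

row 0, column 4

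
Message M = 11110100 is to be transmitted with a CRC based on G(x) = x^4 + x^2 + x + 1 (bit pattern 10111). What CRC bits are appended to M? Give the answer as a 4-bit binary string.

Append 4 zeros: 111101000000. Divide by 10111 (XOR where the leading bit is 1):
  pos 0: 11110 XOR 10111 = 01001
  pos 1: 10011 XOR 10111 = 00100
  pos 3: 10000 XOR 10111 = 00111
  pos 5: 11100 XOR 10111 = 01011
  pos 6: 10110 XOR 10111 = 00001
Remainder (last 4 bits) = 0010. This is the CRC / FCS.

0010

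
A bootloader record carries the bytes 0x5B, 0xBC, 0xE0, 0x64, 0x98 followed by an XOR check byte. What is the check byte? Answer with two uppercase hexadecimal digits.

FB

XOR the bytes together:
  start with 0x5B
  0x5B ⊕ 0xBC = 0xE7
  0xE7 ⊕ 0xE0 = 0x07
  0x07 ⊕ 0x64 = 0x63
  0x63 ⊕ 0x98 = 0xFB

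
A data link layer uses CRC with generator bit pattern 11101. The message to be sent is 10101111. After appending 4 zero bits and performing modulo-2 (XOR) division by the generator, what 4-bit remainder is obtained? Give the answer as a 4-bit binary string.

1100

Append 4 zeros: 101011110000. Divide by 11101 (XOR where the leading bit is 1):
  pos 0: 10101 XOR 11101 = 01000
  pos 1: 10001 XOR 11101 = 01100
  pos 2: 11001 XOR 11101 = 00100
  pos 4: 10010 XOR 11101 = 01111
  pos 5: 11110 XOR 11101 = 00011
Remainder (last 4 bits) = 1100. This is the CRC / FCS.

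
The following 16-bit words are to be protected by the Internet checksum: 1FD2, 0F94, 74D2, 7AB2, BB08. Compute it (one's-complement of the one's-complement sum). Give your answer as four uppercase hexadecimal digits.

260C

One's-complement addition (fold any carry out of bit 15 back into bit 0):
  0x1FD2 + 0x0F94 = 0x02F66
  0x2F66 + 0x74D2 = 0x0A438
  0xA438 + 0x7AB2 = 0x11EEA → wrap carry → 0x1EEB
  0x1EEB + 0xBB08 = 0x0D9F3
One's-complement sum = 0xD9F3.
Checksum = ~0xD9F3 & 0xFFFF = 0x260C.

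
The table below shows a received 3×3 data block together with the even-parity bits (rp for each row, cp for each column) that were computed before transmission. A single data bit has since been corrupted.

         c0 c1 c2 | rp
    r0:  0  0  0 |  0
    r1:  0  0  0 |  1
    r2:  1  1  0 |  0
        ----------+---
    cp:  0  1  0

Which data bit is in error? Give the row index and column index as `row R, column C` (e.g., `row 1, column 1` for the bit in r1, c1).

row 1, column 0

Recompute each row's even parity and compare to rp:
  r0: data parity 0, sent rp 0 → ok
  r1: data parity 0, sent rp 1 → mismatch
  r2: data parity 0, sent rp 0 → ok
Recompute each column's even parity and compare to cp:
  c0: data parity 1, sent cp 0 → mismatch
  c1: data parity 1, sent cp 1 → ok
  c2: data parity 0, sent cp 0 → ok
Exactly one row (r1) and one column (c0) fail → the flipped bit is at their intersection.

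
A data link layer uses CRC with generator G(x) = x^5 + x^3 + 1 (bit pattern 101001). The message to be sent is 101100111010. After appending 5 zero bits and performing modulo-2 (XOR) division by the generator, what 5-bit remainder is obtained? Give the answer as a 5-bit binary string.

11100

Append 5 zeros: 10110011101000000. Divide by 101001 (XOR where the leading bit is 1):
  pos 0: 101100 XOR 101001 = 000101
  pos 3: 101111 XOR 101001 = 000110
  pos 6: 110010 XOR 101001 = 011011
  pos 7: 110110 XOR 101001 = 011111
  pos 8: 111110 XOR 101001 = 010111
  pos 9: 101110 XOR 101001 = 000111
Remainder (last 5 bits) = 11100. This is the CRC / FCS.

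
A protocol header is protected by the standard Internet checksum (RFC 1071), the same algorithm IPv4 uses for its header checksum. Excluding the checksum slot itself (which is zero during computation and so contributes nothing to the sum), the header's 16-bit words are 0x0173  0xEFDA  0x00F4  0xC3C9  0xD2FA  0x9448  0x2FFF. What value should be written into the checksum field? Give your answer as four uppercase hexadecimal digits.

B2B1

One's-complement addition (fold any carry out of bit 15 back into bit 0):
  0x0173 + 0xEFDA = 0x0F14D
  0xF14D + 0x00F4 = 0x0F241
  0xF241 + 0xC3C9 = 0x1B60A → wrap carry → 0xB60B
  0xB60B + 0xD2FA = 0x18905 → wrap carry → 0x8906
  0x8906 + 0x9448 = 0x11D4E → wrap carry → 0x1D4F
  0x1D4F + 0x2FFF = 0x04D4E
One's-complement sum = 0x4D4E.
Checksum = ~0x4D4E & 0xFFFF = 0xB2B1.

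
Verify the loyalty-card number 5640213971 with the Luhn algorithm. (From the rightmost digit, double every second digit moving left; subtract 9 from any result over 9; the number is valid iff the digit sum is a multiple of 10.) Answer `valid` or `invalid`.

From the right, keep odd positions and double even positions (subtract 9 from any doubled value over 9):
  doubled (positions 2,4,...): 5 6 4 8 1 → sum 24
  kept (positions 1,3,...): 1 9 1 0 6 → sum 17
Total = 41.
41 mod 10 = 1, so the number is invalid.

invalid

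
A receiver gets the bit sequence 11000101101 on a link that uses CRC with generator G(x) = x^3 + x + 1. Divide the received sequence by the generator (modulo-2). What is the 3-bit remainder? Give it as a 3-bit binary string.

Modulo-2 division of 11000101101 by 1011:
  pos 0: 1100 XOR 1011 = 0111
  pos 1: 1110 XOR 1011 = 0101
  pos 2: 1011 XOR 1011 = 0000
  pos 7: 1101 XOR 1011 = 0110
Remainder = 110 (nonzero — an error is detected).

110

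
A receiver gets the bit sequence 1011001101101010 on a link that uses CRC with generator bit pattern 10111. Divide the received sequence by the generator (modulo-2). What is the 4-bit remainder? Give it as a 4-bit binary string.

Modulo-2 division of 1011001101101010 by 10111:
  pos 0: 10110 XOR 10111 = 00001
  pos 4: 10110 XOR 10111 = 00001
  pos 8: 11101 XOR 10111 = 01010
  pos 9: 10100 XOR 10111 = 00011
Remainder = 1110 (nonzero — an error is detected).

1110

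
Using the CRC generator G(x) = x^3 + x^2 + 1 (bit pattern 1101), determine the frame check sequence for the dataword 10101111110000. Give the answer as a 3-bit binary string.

011

Append 3 zeros: 10101111110000000. Divide by 1101 (XOR where the leading bit is 1):
  pos 0: 1010 XOR 1101 = 0111
  pos 1: 1111 XOR 1101 = 0010
  pos 3: 1011 XOR 1101 = 0110
  pos 4: 1101 XOR 1101 = 0000
  pos 8: 1100 XOR 1101 = 0001
  pos 11: 1000 XOR 1101 = 0101
  pos 12: 1010 XOR 1101 = 0111
  pos 13: 1110 XOR 1101 = 0011
Remainder (last 3 bits) = 011. This is the CRC / FCS.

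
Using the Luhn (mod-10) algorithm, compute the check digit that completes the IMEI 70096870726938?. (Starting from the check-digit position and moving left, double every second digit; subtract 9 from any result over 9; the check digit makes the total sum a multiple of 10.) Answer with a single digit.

Partial digits right→left: 8 3 9 6 2 7 0 7 8 6 9 0 0 7
Double every second digit counting from the check-digit position (so the 1st, 3rd, 5th, ... of the partial from the right).
  doubled (with −9 where >9): 7 9 4 0 7 9 0 → sum 36
  kept as-is: 3 6 7 7 6 0 7 → sum 36
Total = 36 + 36 = 72.
Check digit = (10 − (72 mod 10)) mod 10 = 8.

8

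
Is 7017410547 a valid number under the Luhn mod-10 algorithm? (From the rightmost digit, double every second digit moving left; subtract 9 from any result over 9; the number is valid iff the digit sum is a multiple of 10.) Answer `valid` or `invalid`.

invalid

From the right, keep odd positions and double even positions (subtract 9 from any doubled value over 9):
  doubled (positions 2,4,...): 8 0 8 2 5 → sum 23
  kept (positions 1,3,...): 7 5 1 7 0 → sum 20
Total = 43.
43 mod 10 = 3, so the number is invalid.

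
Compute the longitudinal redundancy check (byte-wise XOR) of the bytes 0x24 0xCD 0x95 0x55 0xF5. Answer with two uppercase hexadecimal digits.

XOR the bytes together:
  start with 0x24
  0x24 ⊕ 0xCD = 0xE9
  0xE9 ⊕ 0x95 = 0x7C
  0x7C ⊕ 0x55 = 0x29
  0x29 ⊕ 0xF5 = 0xDC

DC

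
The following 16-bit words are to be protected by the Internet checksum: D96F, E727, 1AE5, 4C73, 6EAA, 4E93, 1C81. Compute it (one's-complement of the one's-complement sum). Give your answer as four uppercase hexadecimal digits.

One's-complement addition (fold any carry out of bit 15 back into bit 0):
  0xD96F + 0xE727 = 0x1C096 → wrap carry → 0xC097
  0xC097 + 0x1AE5 = 0x0DB7C
  0xDB7C + 0x4C73 = 0x127EF → wrap carry → 0x27F0
  0x27F0 + 0x6EAA = 0x0969A
  0x969A + 0x4E93 = 0x0E52D
  0xE52D + 0x1C81 = 0x101AE → wrap carry → 0x01AF
One's-complement sum = 0x01AF.
Checksum = ~0x01AF & 0xFFFF = 0xFE50.

FE50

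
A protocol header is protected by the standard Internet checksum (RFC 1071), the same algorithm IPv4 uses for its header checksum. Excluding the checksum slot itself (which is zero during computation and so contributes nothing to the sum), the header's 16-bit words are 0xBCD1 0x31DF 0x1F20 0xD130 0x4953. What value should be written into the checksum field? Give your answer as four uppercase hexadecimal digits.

One's-complement addition (fold any carry out of bit 15 back into bit 0):
  0xBCD1 + 0x31DF = 0x0EEB0
  0xEEB0 + 0x1F20 = 0x10DD0 → wrap carry → 0x0DD1
  0x0DD1 + 0xD130 = 0x0DF01
  0xDF01 + 0x4953 = 0x12854 → wrap carry → 0x2855
One's-complement sum = 0x2855.
Checksum = ~0x2855 & 0xFFFF = 0xD7AA.

D7AA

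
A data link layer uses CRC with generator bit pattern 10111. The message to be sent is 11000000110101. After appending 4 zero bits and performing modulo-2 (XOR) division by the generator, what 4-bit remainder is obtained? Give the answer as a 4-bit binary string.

Append 4 zeros: 110000001101010000. Divide by 10111 (XOR where the leading bit is 1):
  pos 0: 11000 XOR 10111 = 01111
  pos 1: 11110 XOR 10111 = 01001
  pos 2: 10010 XOR 10111 = 00101
  pos 4: 10101 XOR 10111 = 00010
  pos 7: 10101 XOR 10111 = 00010
  pos 10: 10010 XOR 10111 = 00101
  pos 12: 10100 XOR 10111 = 00011
Remainder (last 4 bits) = 0110. This is the CRC / FCS.

0110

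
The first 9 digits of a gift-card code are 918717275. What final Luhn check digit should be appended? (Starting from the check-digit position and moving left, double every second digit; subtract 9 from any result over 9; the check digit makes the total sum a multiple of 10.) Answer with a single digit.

Partial digits right→left: 5 7 2 7 1 7 8 1 9
Double every second digit counting from the check-digit position (so the 1st, 3rd, 5th, ... of the partial from the right).
  doubled (with −9 where >9): 1 4 2 7 9 → sum 23
  kept as-is: 7 7 7 1 → sum 22
Total = 23 + 22 = 45.
Check digit = (10 − (45 mod 10)) mod 10 = 5.

5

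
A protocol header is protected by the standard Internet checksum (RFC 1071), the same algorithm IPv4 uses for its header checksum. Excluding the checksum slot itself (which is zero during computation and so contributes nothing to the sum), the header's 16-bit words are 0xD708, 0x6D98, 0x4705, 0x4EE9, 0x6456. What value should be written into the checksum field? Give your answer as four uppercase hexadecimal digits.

One's-complement addition (fold any carry out of bit 15 back into bit 0):
  0xD708 + 0x6D98 = 0x144A0 → wrap carry → 0x44A1
  0x44A1 + 0x4705 = 0x08BA6
  0x8BA6 + 0x4EE9 = 0x0DA8F
  0xDA8F + 0x6456 = 0x13EE5 → wrap carry → 0x3EE6
One's-complement sum = 0x3EE6.
Checksum = ~0x3EE6 & 0xFFFF = 0xC119.

C119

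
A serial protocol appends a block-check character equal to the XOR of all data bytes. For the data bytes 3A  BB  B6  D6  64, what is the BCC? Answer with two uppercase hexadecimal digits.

XOR the bytes together:
  start with 0x3A
  0x3A ⊕ 0xBB = 0x81
  0x81 ⊕ 0xB6 = 0x37
  0x37 ⊕ 0xD6 = 0xE1
  0xE1 ⊕ 0x64 = 0x85

85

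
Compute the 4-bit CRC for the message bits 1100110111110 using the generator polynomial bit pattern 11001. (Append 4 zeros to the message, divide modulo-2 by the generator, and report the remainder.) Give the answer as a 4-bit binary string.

0101

Append 4 zeros: 11001101111100000. Divide by 11001 (XOR where the leading bit is 1):
  pos 0: 11001 XOR 11001 = 00000
  pos 5: 10111 XOR 11001 = 01110
  pos 6: 11101 XOR 11001 = 00100
  pos 8: 10010 XOR 11001 = 01011
  pos 9: 10110 XOR 11001 = 01111
  pos 10: 11110 XOR 11001 = 00111
  pos 12: 11100 XOR 11001 = 00101
Remainder (last 4 bits) = 0101. This is the CRC / FCS.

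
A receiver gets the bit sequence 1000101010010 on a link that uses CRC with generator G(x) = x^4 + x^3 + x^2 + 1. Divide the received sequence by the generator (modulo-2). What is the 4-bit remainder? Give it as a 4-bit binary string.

Modulo-2 division of 1000101010010 by 11101:
  pos 0: 10001 XOR 11101 = 01100
  pos 1: 11000 XOR 11101 = 00101
  pos 3: 10110 XOR 11101 = 01011
  pos 4: 10111 XOR 11101 = 01010
  pos 5: 10100 XOR 11101 = 01001
  pos 6: 10010 XOR 11101 = 01111
  pos 7: 11111 XOR 11101 = 00010
Remainder = 0100 (nonzero — an error is detected).

0100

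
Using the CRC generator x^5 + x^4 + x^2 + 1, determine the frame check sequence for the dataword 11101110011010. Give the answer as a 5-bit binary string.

Append 5 zeros: 1110111001101000000. Divide by 110101 (XOR where the leading bit is 1):
  pos 0: 111011 XOR 110101 = 001110
  pos 2: 111010 XOR 110101 = 001111
  pos 4: 111101 XOR 110101 = 001000
  pos 6: 100010 XOR 110101 = 010111
  pos 7: 101111 XOR 110101 = 011010
  pos 8: 110100 XOR 110101 = 000001
  pos 13: 100000 XOR 110101 = 010101
Remainder (last 5 bits) = 10101. This is the CRC / FCS.

10101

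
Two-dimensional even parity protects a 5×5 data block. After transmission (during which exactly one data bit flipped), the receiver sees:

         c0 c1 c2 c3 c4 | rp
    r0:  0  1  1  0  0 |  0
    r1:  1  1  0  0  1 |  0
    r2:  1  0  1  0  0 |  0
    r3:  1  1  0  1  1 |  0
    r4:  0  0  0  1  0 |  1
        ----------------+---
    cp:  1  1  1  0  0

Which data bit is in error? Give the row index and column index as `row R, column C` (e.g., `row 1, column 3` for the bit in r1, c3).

row 1, column 2

Recompute each row's even parity and compare to rp:
  r0: data parity 0, sent rp 0 → ok
  r1: data parity 1, sent rp 0 → mismatch
  r2: data parity 0, sent rp 0 → ok
  r3: data parity 0, sent rp 0 → ok
  r4: data parity 1, sent rp 1 → ok
Recompute each column's even parity and compare to cp:
  c0: data parity 1, sent cp 1 → ok
  c1: data parity 1, sent cp 1 → ok
  c2: data parity 0, sent cp 1 → mismatch
  c3: data parity 0, sent cp 0 → ok
  c4: data parity 0, sent cp 0 → ok
Exactly one row (r1) and one column (c2) fail → the flipped bit is at their intersection.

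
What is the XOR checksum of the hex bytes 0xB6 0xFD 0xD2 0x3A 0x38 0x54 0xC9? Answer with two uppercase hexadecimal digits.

XOR the bytes together:
  start with 0xB6
  0xB6 ⊕ 0xFD = 0x4B
  0x4B ⊕ 0xD2 = 0x99
  0x99 ⊕ 0x3A = 0xA3
  0xA3 ⊕ 0x38 = 0x9B
  0x9B ⊕ 0x54 = 0xCF
  0xCF ⊕ 0xC9 = 0x06

06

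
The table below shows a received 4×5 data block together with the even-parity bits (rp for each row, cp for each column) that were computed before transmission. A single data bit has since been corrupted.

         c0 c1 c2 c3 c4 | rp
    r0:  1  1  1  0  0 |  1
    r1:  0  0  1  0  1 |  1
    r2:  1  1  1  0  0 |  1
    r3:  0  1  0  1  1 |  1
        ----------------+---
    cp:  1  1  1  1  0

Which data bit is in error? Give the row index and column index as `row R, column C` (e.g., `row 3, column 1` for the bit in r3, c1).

Recompute each row's even parity and compare to rp:
  r0: data parity 1, sent rp 1 → ok
  r1: data parity 0, sent rp 1 → mismatch
  r2: data parity 1, sent rp 1 → ok
  r3: data parity 1, sent rp 1 → ok
Recompute each column's even parity and compare to cp:
  c0: data parity 0, sent cp 1 → mismatch
  c1: data parity 1, sent cp 1 → ok
  c2: data parity 1, sent cp 1 → ok
  c3: data parity 1, sent cp 1 → ok
  c4: data parity 0, sent cp 0 → ok
Exactly one row (r1) and one column (c0) fail → the flipped bit is at their intersection.

row 1, column 0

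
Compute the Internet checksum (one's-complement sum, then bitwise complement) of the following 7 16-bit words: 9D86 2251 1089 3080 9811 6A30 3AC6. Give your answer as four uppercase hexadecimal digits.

One's-complement addition (fold any carry out of bit 15 back into bit 0):
  0x9D86 + 0x2251 = 0x0BFD7
  0xBFD7 + 0x1089 = 0x0D060
  0xD060 + 0x3080 = 0x100E0 → wrap carry → 0x00E1
  0x00E1 + 0x9811 = 0x098F2
  0x98F2 + 0x6A30 = 0x10322 → wrap carry → 0x0323
  0x0323 + 0x3AC6 = 0x03DE9
One's-complement sum = 0x3DE9.
Checksum = ~0x3DE9 & 0xFFFF = 0xC216.

C216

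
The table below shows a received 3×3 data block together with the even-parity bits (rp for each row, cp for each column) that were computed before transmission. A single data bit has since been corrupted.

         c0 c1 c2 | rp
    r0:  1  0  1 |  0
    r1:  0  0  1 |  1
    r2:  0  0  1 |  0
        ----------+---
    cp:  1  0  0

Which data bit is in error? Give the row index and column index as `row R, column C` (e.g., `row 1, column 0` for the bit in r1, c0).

Recompute each row's even parity and compare to rp:
  r0: data parity 0, sent rp 0 → ok
  r1: data parity 1, sent rp 1 → ok
  r2: data parity 1, sent rp 0 → mismatch
Recompute each column's even parity and compare to cp:
  c0: data parity 1, sent cp 1 → ok
  c1: data parity 0, sent cp 0 → ok
  c2: data parity 1, sent cp 0 → mismatch
Exactly one row (r2) and one column (c2) fail → the flipped bit is at their intersection.

row 2, column 2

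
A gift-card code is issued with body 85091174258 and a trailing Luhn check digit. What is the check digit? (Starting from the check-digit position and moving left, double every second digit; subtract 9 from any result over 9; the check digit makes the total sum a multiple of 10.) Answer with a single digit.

1

Partial digits right→left: 8 5 2 4 7 1 1 9 0 5 8
Double every second digit counting from the check-digit position (so the 1st, 3rd, 5th, ... of the partial from the right).
  doubled (with −9 where >9): 7 4 5 2 0 7 → sum 25
  kept as-is: 5 4 1 9 5 → sum 24
Total = 25 + 24 = 49.
Check digit = (10 − (49 mod 10)) mod 10 = 1.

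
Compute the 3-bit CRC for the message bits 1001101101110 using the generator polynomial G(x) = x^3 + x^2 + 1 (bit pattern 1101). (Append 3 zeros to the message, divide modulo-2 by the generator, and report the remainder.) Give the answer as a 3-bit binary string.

010

Append 3 zeros: 1001101101110000. Divide by 1101 (XOR where the leading bit is 1):
  pos 0: 1001 XOR 1101 = 0100
  pos 1: 1001 XOR 1101 = 0100
  pos 2: 1000 XOR 1101 = 0101
  pos 3: 1011 XOR 1101 = 0110
  pos 4: 1101 XOR 1101 = 0000
  pos 9: 1110 XOR 1101 = 0011
  pos 11: 1100 XOR 1101 = 0001
Remainder (last 3 bits) = 010. This is the CRC / FCS.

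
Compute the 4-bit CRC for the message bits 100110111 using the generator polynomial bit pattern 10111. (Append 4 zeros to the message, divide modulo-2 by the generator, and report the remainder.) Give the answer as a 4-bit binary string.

1010

Append 4 zeros: 1001101110000. Divide by 10111 (XOR where the leading bit is 1):
  pos 0: 10011 XOR 10111 = 00100
  pos 2: 10001 XOR 10111 = 00110
  pos 4: 11011 XOR 10111 = 01100
  pos 5: 11000 XOR 10111 = 01111
  pos 6: 11110 XOR 10111 = 01001
  pos 7: 10010 XOR 10111 = 00101
Remainder (last 4 bits) = 1010. This is the CRC / FCS.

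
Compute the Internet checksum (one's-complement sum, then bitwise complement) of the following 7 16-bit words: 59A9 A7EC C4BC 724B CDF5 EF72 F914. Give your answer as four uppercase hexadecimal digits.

One's-complement addition (fold any carry out of bit 15 back into bit 0):
  0x59A9 + 0xA7EC = 0x10195 → wrap carry → 0x0196
  0x0196 + 0xC4BC = 0x0C652
  0xC652 + 0x724B = 0x1389D → wrap carry → 0x389E
  0x389E + 0xCDF5 = 0x10693 → wrap carry → 0x0694
  0x0694 + 0xEF72 = 0x0F606
  0xF606 + 0xF914 = 0x1EF1A → wrap carry → 0xEF1B
One's-complement sum = 0xEF1B.
Checksum = ~0xEF1B & 0xFFFF = 0x10E4.

10E4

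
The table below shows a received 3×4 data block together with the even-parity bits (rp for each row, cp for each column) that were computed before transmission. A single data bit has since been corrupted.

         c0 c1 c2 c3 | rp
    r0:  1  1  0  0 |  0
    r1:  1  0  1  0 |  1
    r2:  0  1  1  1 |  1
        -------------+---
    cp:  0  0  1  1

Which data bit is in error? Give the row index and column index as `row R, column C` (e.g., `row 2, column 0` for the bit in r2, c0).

Recompute each row's even parity and compare to rp:
  r0: data parity 0, sent rp 0 → ok
  r1: data parity 0, sent rp 1 → mismatch
  r2: data parity 1, sent rp 1 → ok
Recompute each column's even parity and compare to cp:
  c0: data parity 0, sent cp 0 → ok
  c1: data parity 0, sent cp 0 → ok
  c2: data parity 0, sent cp 1 → mismatch
  c3: data parity 1, sent cp 1 → ok
Exactly one row (r1) and one column (c2) fail → the flipped bit is at their intersection.

row 1, column 2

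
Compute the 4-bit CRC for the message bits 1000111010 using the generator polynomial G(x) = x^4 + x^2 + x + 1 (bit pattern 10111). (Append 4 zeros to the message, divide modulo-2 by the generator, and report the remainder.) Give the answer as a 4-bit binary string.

0010

Append 4 zeros: 10001110100000. Divide by 10111 (XOR where the leading bit is 1):
  pos 0: 10001 XOR 10111 = 00110
  pos 2: 11011 XOR 10111 = 01100
  pos 3: 11000 XOR 10111 = 01111
  pos 4: 11111 XOR 10111 = 01000
  pos 5: 10000 XOR 10111 = 00111
  pos 7: 11100 XOR 10111 = 01011
  pos 8: 10110 XOR 10111 = 00001
Remainder (last 4 bits) = 0010. This is the CRC / FCS.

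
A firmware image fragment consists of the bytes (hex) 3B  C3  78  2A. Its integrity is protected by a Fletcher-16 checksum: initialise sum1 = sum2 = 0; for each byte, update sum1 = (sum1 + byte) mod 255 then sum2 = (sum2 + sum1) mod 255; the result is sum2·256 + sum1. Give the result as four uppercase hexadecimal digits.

Running sums (mod 255):
  after byte 0 (3B): sum1=59, sum2=59
  after byte 1 (C3): sum1=254, sum2=58
  after byte 2 (78): sum1=119, sum2=177
  after byte 3 (2A): sum1=161, sum2=83
Checksum = sum2·256 + sum1 = 83·256 + 161 = 21409 = 0x53A1.

53A1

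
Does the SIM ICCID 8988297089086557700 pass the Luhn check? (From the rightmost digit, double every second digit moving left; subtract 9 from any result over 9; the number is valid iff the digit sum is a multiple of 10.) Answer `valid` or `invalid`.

From the right, keep odd positions and double even positions (subtract 9 from any doubled value over 9):
  doubled (positions 2,4,...): 0 5 1 7 9 0 9 7 9 → sum 47
  kept (positions 1,3,...): 0 7 5 6 0 8 7 2 8 8 → sum 51
Total = 98.
98 mod 10 = 8, so the number is invalid.

invalid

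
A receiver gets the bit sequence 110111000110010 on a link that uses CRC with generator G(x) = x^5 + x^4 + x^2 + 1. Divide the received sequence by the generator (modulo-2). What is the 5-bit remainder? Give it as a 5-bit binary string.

00000

Modulo-2 division of 110111000110010 by 110101:
  pos 0: 110111 XOR 110101 = 000010
  pos 4: 100001 XOR 110101 = 010100
  pos 5: 101001 XOR 110101 = 011100
  pos 6: 111000 XOR 110101 = 001101
  pos 8: 110101 XOR 110101 = 000000
Remainder = 00000 (zero — the frame passes the CRC check).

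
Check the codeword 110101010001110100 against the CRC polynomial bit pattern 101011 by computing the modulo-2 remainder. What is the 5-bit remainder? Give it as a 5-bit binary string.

Modulo-2 division of 110101010001110100 by 101011:
  pos 0: 110101 XOR 101011 = 011110
  pos 1: 111100 XOR 101011 = 010111
  pos 2: 101111 XOR 101011 = 000100
  pos 5: 100000 XOR 101011 = 001011
  pos 7: 101111 XOR 101011 = 000100
  pos 10: 100101 XOR 101011 = 001110
  pos 12: 111000 XOR 101011 = 010011
Remainder = 10011 (nonzero — an error is detected).

10011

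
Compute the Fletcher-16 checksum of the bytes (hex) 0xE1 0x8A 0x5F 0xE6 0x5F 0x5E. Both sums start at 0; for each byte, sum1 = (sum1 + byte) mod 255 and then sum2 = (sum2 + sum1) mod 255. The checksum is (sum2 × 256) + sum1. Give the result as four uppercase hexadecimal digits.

4F70

Running sums (mod 255):
  after byte 0 (0xE1): sum1=225, sum2=225
  after byte 1 (0x8A): sum1=108, sum2=78
  after byte 2 (0x5F): sum1=203, sum2=26
  after byte 3 (0xE6): sum1=178, sum2=204
  after byte 4 (0x5F): sum1=18, sum2=222
  after byte 5 (0x5E): sum1=112, sum2=79
Checksum = sum2·256 + sum1 = 79·256 + 112 = 20336 = 0x4F70.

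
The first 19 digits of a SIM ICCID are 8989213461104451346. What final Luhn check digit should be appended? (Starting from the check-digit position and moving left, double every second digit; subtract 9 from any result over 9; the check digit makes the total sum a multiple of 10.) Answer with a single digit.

0

Partial digits right→left: 6 4 3 1 5 4 4 0 1 1 6 4 3 1 2 9 8 9 8
Double every second digit counting from the check-digit position (so the 1st, 3rd, 5th, ... of the partial from the right).
  doubled (with −9 where >9): 3 6 1 8 2 3 6 4 7 7 → sum 47
  kept as-is: 4 1 4 0 1 4 1 9 9 → sum 33
Total = 47 + 33 = 80.
Check digit = (10 − (80 mod 10)) mod 10 = 0.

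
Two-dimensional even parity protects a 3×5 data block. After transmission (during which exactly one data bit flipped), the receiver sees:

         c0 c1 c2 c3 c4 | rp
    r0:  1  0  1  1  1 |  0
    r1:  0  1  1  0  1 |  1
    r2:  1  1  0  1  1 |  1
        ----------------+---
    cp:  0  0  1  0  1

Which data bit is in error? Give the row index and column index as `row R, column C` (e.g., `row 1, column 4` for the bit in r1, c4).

Recompute each row's even parity and compare to rp:
  r0: data parity 0, sent rp 0 → ok
  r1: data parity 1, sent rp 1 → ok
  r2: data parity 0, sent rp 1 → mismatch
Recompute each column's even parity and compare to cp:
  c0: data parity 0, sent cp 0 → ok
  c1: data parity 0, sent cp 0 → ok
  c2: data parity 0, sent cp 1 → mismatch
  c3: data parity 0, sent cp 0 → ok
  c4: data parity 1, sent cp 1 → ok
Exactly one row (r2) and one column (c2) fail → the flipped bit is at their intersection.

row 2, column 2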